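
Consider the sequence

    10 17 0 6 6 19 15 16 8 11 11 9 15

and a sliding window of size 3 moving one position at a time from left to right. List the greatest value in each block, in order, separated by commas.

17, 17, 6, 19, 19, 19, 16, 16, 11, 11, 15

(10, 17, 0) → max 17
(17, 0, 6) → max 17
(0, 6, 6) → max 6
(6, 6, 19) → max 19
(6, 19, 15) → max 19
(19, 15, 16) → max 19
(15, 16, 8) → max 16
(16, 8, 11) → max 16
(8, 11, 11) → max 11
(11, 11, 9) → max 11
(11, 9, 15) → max 15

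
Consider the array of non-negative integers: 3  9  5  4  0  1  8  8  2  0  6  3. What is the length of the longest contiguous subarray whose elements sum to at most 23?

7

add 3: [3] sum 3, len 1
add 9: [3, 9] sum 12, len 2
add 5: [3, 9, 5] sum 17, len 3
add 4: [3, 9, 5, 4] sum 21, len 4
add 0: [3, 9, 5, 4, 0] sum 21, len 5
add 1: [3, 9, 5, 4, 0, 1] sum 22, len 6
add 8: [5, 4, 0, 1, 8] sum 18, len 5
add 8: [4, 0, 1, 8, 8] sum 21, len 5
add 2: [4, 0, 1, 8, 8, 2] sum 23, len 6
add 0: [4, 0, 1, 8, 8, 2, 0] sum 23, len 7
add 6: [8, 2, 0, 6] sum 16, len 4
add 3: [8, 2, 0, 6, 3] sum 19, len 5
Longest length seen: 7.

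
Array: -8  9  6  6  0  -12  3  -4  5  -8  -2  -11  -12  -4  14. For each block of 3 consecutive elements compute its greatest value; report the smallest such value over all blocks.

-4

-8 9 6 → max 9
9 6 6 → max 9
6 6 0 → max 6
6 0 -12 → max 6
0 -12 3 → max 3
-12 3 -4 → max 3
3 -4 5 → max 5
-4 5 -8 → max 5
5 -8 -2 → max 5
-8 -2 -11 → max -2
-2 -11 -12 → max -2
-11 -12 -4 → max -4
-12 -4 14 → max 14
Smallest of these is -4.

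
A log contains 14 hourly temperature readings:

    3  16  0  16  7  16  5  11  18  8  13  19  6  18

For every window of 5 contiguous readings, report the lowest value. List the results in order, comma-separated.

0, 0, 0, 5, 5, 5, 5, 8, 6, 6

(3, 16, 0, 16, 7) → min 0
(16, 0, 16, 7, 16) → min 0
(0, 16, 7, 16, 5) → min 0
(16, 7, 16, 5, 11) → min 5
(7, 16, 5, 11, 18) → min 5
(16, 5, 11, 18, 8) → min 5
(5, 11, 18, 8, 13) → min 5
(11, 18, 8, 13, 19) → min 8
(18, 8, 13, 19, 6) → min 6
(8, 13, 19, 6, 18) → min 6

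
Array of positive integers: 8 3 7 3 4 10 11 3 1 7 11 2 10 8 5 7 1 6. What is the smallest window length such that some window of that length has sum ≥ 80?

add 8: running sum 8 < 80
add 3: running sum 11 < 80
add 7: running sum 18 < 80
add 3: running sum 21 < 80
add 4: running sum 25 < 80
add 10: running sum 35 < 80
add 11: running sum 46 < 80
add 3: running sum 49 < 80
add 1: running sum 50 < 80
add 7: running sum 57 < 80
add 11: running sum 68 < 80
add 2: running sum 70 < 80
add 10: shortest ending here [8, 3, 7, 3, 4, 10, 11, 3, 1, 7, 11, 2, 10] sum 80, len 13
add 8: shortest ending here [3, 7, 3, 4, 10, 11, 3, 1, 7, 11, 2, 10, 8] sum 80, len 13
add 5: shortest ending here [7, 3, 4, 10, 11, 3, 1, 7, 11, 2, 10, 8, 5] sum 82, len 13
add 7: shortest ending here [3, 4, 10, 11, 3, 1, 7, 11, 2, 10, 8, 5, 7] sum 82, len 13
add 1: shortest ending here [4, 10, 11, 3, 1, 7, 11, 2, 10, 8, 5, 7, 1] sum 80, len 13
add 6: shortest ending here [10, 11, 3, 1, 7, 11, 2, 10, 8, 5, 7, 1, 6] sum 82, len 13
Shortest qualifying length: 13.

13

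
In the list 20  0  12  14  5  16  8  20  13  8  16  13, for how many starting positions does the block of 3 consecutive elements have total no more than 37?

[20, 0, 12] → sum 32  ≤ 37 ✓
[0, 12, 14] → sum 26  ≤ 37 ✓
[12, 14, 5] → sum 31  ≤ 37 ✓
[14, 5, 16] → sum 35  ≤ 37 ✓
[5, 16, 8] → sum 29  ≤ 37 ✓
[16, 8, 20] → sum 44
[8, 20, 13] → sum 41
[20, 13, 8] → sum 41
[13, 8, 16] → sum 37  ≤ 37 ✓
[8, 16, 13] → sum 37  ≤ 37 ✓
7 windows satisfy the condition.

7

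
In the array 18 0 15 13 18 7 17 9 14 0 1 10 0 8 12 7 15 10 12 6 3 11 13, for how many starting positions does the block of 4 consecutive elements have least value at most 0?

18 0 15 13 → min 0  ≤ 0 ✓
0 15 13 18 → min 0  ≤ 0 ✓
15 13 18 7 → min 7
13 18 7 17 → min 7
18 7 17 9 → min 7
7 17 9 14 → min 7
17 9 14 0 → min 0  ≤ 0 ✓
9 14 0 1 → min 0  ≤ 0 ✓
14 0 1 10 → min 0  ≤ 0 ✓
0 1 10 0 → min 0  ≤ 0 ✓
1 10 0 8 → min 0  ≤ 0 ✓
10 0 8 12 → min 0  ≤ 0 ✓
0 8 12 7 → min 0  ≤ 0 ✓
8 12 7 15 → min 7
12 7 15 10 → min 7
7 15 10 12 → min 7
15 10 12 6 → min 6
10 12 6 3 → min 3
12 6 3 11 → min 3
6 3 11 13 → min 3
9 windows satisfy the condition.

9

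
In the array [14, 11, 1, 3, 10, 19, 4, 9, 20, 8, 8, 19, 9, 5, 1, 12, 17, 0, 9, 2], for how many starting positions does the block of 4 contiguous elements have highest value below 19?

(14, 11, 1, 3) → max 14  < 19 ✓
(11, 1, 3, 10) → max 11  < 19 ✓
(1, 3, 10, 19) → max 19
(3, 10, 19, 4) → max 19
(10, 19, 4, 9) → max 19
(19, 4, 9, 20) → max 20
(4, 9, 20, 8) → max 20
(9, 20, 8, 8) → max 20
(20, 8, 8, 19) → max 20
(8, 8, 19, 9) → max 19
(8, 19, 9, 5) → max 19
(19, 9, 5, 1) → max 19
(9, 5, 1, 12) → max 12  < 19 ✓
(5, 1, 12, 17) → max 17  < 19 ✓
(1, 12, 17, 0) → max 17  < 19 ✓
(12, 17, 0, 9) → max 17  < 19 ✓
(17, 0, 9, 2) → max 17  < 19 ✓
7 windows satisfy the condition.

7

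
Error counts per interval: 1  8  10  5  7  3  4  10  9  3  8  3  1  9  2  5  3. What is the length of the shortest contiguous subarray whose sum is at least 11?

add 1: running sum 1 < 11
add 8: running sum 9 < 11
end 2: [8, 10] sum 18, len 2
end 3: [10, 5] sum 15, len 2
end 4: [5, 7] sum 12, len 2
end 5: [5, 7, 3] sum 15, len 3
end 6: [7, 3, 4] sum 14, len 3
end 7: [4, 10] sum 14, len 2
end 8: [10, 9] sum 19, len 2
end 9: [9, 3] sum 12, len 2
end 10: [3, 8] sum 11, len 2
end 11: [8, 3] sum 11, len 2
end 12: [8, 3, 1] sum 12, len 3
end 13: [3, 1, 9] sum 13, len 3
end 14: [9, 2] sum 11, len 2
end 15: [9, 2, 5] sum 16, len 3
end 16: [9, 2, 5, 3] sum 19, len 4
Shortest qualifying length: 2.

2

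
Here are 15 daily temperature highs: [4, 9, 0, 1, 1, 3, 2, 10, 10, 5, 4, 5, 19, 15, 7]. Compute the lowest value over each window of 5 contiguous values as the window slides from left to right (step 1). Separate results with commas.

(4, 9, 0, 1, 1) → min 0
(9, 0, 1, 1, 3) → min 0
(0, 1, 1, 3, 2) → min 0
(1, 1, 3, 2, 10) → min 1
(1, 3, 2, 10, 10) → min 1
(3, 2, 10, 10, 5) → min 2
(2, 10, 10, 5, 4) → min 2
(10, 10, 5, 4, 5) → min 4
(10, 5, 4, 5, 19) → min 4
(5, 4, 5, 19, 15) → min 4
(4, 5, 19, 15, 7) → min 4

0, 0, 0, 1, 1, 2, 2, 4, 4, 4, 4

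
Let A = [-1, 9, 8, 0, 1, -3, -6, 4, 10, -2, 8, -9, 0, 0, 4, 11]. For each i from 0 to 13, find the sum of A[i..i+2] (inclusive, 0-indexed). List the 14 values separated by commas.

16, 17, 9, -2, -8, -5, 8, 12, 16, -3, -1, -9, 4, 15

[-1, 9, 8] → sum 16
[9, 8, 0] → sum 17
[8, 0, 1] → sum 9
[0, 1, -3] → sum -2
[1, -3, -6] → sum -8
[-3, -6, 4] → sum -5
[-6, 4, 10] → sum 8
[4, 10, -2] → sum 12
[10, -2, 8] → sum 16
[-2, 8, -9] → sum -3
[8, -9, 0] → sum -1
[-9, 0, 0] → sum -9
[0, 0, 4] → sum 4
[0, 4, 11] → sum 15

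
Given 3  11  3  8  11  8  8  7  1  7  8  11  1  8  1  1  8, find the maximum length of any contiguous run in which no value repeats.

4

[3] len 1
[3, 11] len 2
[11, 3] len 2
[11, 3, 8] len 3
[3, 8, 11] len 3
[11, 8] len 2
[8] len 1
[8, 7] len 2
[8, 7, 1] len 3
[1, 7] len 2
[1, 7, 8] len 3
[1, 7, 8, 11] len 4
[7, 8, 11, 1] len 4
[11, 1, 8] len 3
[8, 1] len 2
[1] len 1
[1, 8] len 2
Longest all-distinct length: 4.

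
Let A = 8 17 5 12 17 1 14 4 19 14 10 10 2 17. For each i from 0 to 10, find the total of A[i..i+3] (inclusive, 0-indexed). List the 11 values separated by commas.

42, 51, 35, 44, 36, 38, 51, 47, 53, 36, 39

8 17 5 12 → sum 42
17 5 12 17 → sum 51
5 12 17 1 → sum 35
12 17 1 14 → sum 44
17 1 14 4 → sum 36
1 14 4 19 → sum 38
14 4 19 14 → sum 51
4 19 14 10 → sum 47
19 14 10 10 → sum 53
14 10 10 2 → sum 36
10 10 2 17 → sum 39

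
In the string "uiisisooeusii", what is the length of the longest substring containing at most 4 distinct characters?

Extend right; when distinct count exceeds 4, shrink from the left:
[u] 1 distinct, len 1
[u, i] 2 distinct, len 2
[u, i, i] 2 distinct, len 3
[u, i, i, s] 3 distinct, len 4
[u, i, i, s, i] 3 distinct, len 5
[u, i, i, s, i, s] 3 distinct, len 6
[u, i, i, s, i, s, o] 4 distinct, len 7
[u, i, i, s, i, s, o, o] 4 distinct, len 8
[i, i, s, i, s, o, o, e] 4 distinct, len 8
[s, o, o, e, u] 4 distinct, len 5
[s, o, o, e, u, s] 4 distinct, len 6
[e, u, s, i] 4 distinct, len 4
[e, u, s, i, i] 4 distinct, len 5
Longest length with ≤4 distinct: 8.

8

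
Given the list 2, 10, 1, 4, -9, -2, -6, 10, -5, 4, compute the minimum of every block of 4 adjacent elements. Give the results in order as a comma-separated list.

[2, 10, 1, 4] → min 1
[10, 1, 4, -9] → min -9
[1, 4, -9, -2] → min -9
[4, -9, -2, -6] → min -9
[-9, -2, -6, 10] → min -9
[-2, -6, 10, -5] → min -6
[-6, 10, -5, 4] → min -6

1, -9, -9, -9, -9, -6, -6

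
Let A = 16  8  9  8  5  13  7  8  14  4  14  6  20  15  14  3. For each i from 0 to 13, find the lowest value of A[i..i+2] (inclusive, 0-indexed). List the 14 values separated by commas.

16 8 9 → min 8
8 9 8 → min 8
9 8 5 → min 5
8 5 13 → min 5
5 13 7 → min 5
13 7 8 → min 7
7 8 14 → min 7
8 14 4 → min 4
14 4 14 → min 4
4 14 6 → min 4
14 6 20 → min 6
6 20 15 → min 6
20 15 14 → min 14
15 14 3 → min 3

8, 8, 5, 5, 5, 7, 7, 4, 4, 4, 6, 6, 14, 3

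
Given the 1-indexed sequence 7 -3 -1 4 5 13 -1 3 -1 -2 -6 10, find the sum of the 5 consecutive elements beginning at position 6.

12

Elements at indices 6..10: 13, -1, 3, -1, -2
sum(13, -1, 3, -1, -2) = 12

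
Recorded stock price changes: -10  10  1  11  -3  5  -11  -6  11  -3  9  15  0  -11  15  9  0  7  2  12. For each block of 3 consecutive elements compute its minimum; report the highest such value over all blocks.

2

Each size-3 window and its min:
-10 10 1 → min -10
10 1 11 → min 1
1 11 -3 → min -3
11 -3 5 → min -3
-3 5 -11 → min -11
5 -11 -6 → min -11
-11 -6 11 → min -11
-6 11 -3 → min -6
11 -3 9 → min -3
-3 9 15 → min -3
9 15 0 → min 0
15 0 -11 → min -11
0 -11 15 → min -11
-11 15 9 → min -11
15 9 0 → min 0
9 0 7 → min 0
0 7 2 → min 0
7 2 12 → min 2
Highest of these is 2.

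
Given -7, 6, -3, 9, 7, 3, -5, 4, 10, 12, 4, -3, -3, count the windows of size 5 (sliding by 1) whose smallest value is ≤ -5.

-7 6 -3 9 7 → min -7  ≤ -5 ✓
6 -3 9 7 3 → min -3
-3 9 7 3 -5 → min -5  ≤ -5 ✓
9 7 3 -5 4 → min -5  ≤ -5 ✓
7 3 -5 4 10 → min -5  ≤ -5 ✓
3 -5 4 10 12 → min -5  ≤ -5 ✓
-5 4 10 12 4 → min -5  ≤ -5 ✓
4 10 12 4 -3 → min -3
10 12 4 -3 -3 → min -3
6 windows satisfy the condition.

6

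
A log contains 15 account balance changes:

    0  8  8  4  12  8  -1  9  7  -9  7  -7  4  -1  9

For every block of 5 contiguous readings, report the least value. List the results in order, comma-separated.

0, 4, -1, -1, -1, -9, -9, -9, -9, -9, -7

Sliding a size-5 window across the 15 values:
[0, 8, 8, 4, 12] → min 0
[8, 8, 4, 12, 8] → min 4
[8, 4, 12, 8, -1] → min -1
[4, 12, 8, -1, 9] → min -1
[12, 8, -1, 9, 7] → min -1
[8, -1, 9, 7, -9] → min -9
[-1, 9, 7, -9, 7] → min -9
[9, 7, -9, 7, -7] → min -9
[7, -9, 7, -7, 4] → min -9
[-9, 7, -7, 4, -1] → min -9
[7, -7, 4, -1, 9] → min -7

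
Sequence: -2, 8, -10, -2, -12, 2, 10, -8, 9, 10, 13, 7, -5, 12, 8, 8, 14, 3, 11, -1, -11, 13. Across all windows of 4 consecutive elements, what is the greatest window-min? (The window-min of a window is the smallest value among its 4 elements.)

Window mins for each of the 19 positions:
-2 8 -10 -2 → min -10
8 -10 -2 -12 → min -12
-10 -2 -12 2 → min -12
-2 -12 2 10 → min -12
-12 2 10 -8 → min -12
2 10 -8 9 → min -8
10 -8 9 10 → min -8
-8 9 10 13 → min -8
9 10 13 7 → min 7
10 13 7 -5 → min -5
13 7 -5 12 → min -5
7 -5 12 8 → min -5
-5 12 8 8 → min -5
12 8 8 14 → min 8
8 8 14 3 → min 3
8 14 3 11 → min 3
14 3 11 -1 → min -1
3 11 -1 -11 → min -11
11 -1 -11 13 → min -11
Greatest of these is 8.

8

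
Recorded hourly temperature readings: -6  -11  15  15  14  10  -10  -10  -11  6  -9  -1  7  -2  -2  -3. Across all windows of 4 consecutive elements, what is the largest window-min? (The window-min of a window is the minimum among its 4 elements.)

-6 -11 15 15 → min -11
-11 15 15 14 → min -11
15 15 14 10 → min 10
15 14 10 -10 → min -10
14 10 -10 -10 → min -10
10 -10 -10 -11 → min -11
-10 -10 -11 6 → min -11
-10 -11 6 -9 → min -11
-11 6 -9 -1 → min -11
6 -9 -1 7 → min -9
-9 -1 7 -2 → min -9
-1 7 -2 -2 → min -2
7 -2 -2 -3 → min -3
Largest of these is 10.

10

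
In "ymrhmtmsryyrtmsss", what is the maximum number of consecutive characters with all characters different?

add y: [y] len 1
add m: [y, m] len 2
add r: [y, m, r] len 3
add h: [y, m, r, h] len 4
add m (repeat m, move left end past it): [r, h, m] len 3
add t: [r, h, m, t] len 4
add m (repeat m, move left end past it): [t, m] len 2
add s: [t, m, s] len 3
add r: [t, m, s, r] len 4
add y: [t, m, s, r, y] len 5
add y (repeat y, move left end past it): [y] len 1
add r: [y, r] len 2
add t: [y, r, t] len 3
add m: [y, r, t, m] len 4
add s: [y, r, t, m, s] len 5
add s (repeat s, move left end past it): [s] len 1
add s (repeat s, move left end past it): [s] len 1
Longest all-distinct length: 5.

5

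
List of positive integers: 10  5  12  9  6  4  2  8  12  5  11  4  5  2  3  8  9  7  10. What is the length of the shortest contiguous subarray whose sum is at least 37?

add 10: running sum 10 < 37
add 5: running sum 15 < 37
add 12: running sum 27 < 37
add 9: running sum 36 < 37
end 4: [10, 5, 12, 9, 6] sum 42, len 5
end 5: [10, 5, 12, 9, 6, 4] sum 46, len 6
end 6: [5, 12, 9, 6, 4, 2] sum 38, len 6
end 7: [12, 9, 6, 4, 2, 8] sum 41, len 6
end 8: [9, 6, 4, 2, 8, 12] sum 41, len 6
end 9: [6, 4, 2, 8, 12, 5] sum 37, len 6
end 10: [2, 8, 12, 5, 11] sum 38, len 5
end 11: [8, 12, 5, 11, 4] sum 40, len 5
end 12: [12, 5, 11, 4, 5] sum 37, len 5
end 13: [12, 5, 11, 4, 5, 2] sum 39, len 6
end 14: [12, 5, 11, 4, 5, 2, 3] sum 42, len 7
end 15: [5, 11, 4, 5, 2, 3, 8] sum 38, len 7
end 16: [11, 4, 5, 2, 3, 8, 9] sum 42, len 7
end 17: [4, 5, 2, 3, 8, 9, 7] sum 38, len 7
end 18: [3, 8, 9, 7, 10] sum 37, len 5
Shortest qualifying length: 5.

5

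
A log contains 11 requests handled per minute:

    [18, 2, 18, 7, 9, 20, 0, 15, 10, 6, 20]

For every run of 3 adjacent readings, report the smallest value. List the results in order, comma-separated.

[18, 2, 18] → min 2
[2, 18, 7] → min 2
[18, 7, 9] → min 7
[7, 9, 20] → min 7
[9, 20, 0] → min 0
[20, 0, 15] → min 0
[0, 15, 10] → min 0
[15, 10, 6] → min 6
[10, 6, 20] → min 6

2, 2, 7, 7, 0, 0, 0, 6, 6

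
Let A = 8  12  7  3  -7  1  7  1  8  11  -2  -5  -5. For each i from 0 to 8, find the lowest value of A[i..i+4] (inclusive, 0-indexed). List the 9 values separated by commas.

Sliding a size-5 window across the 13 values:
8 12 7 3 -7 → min -7
12 7 3 -7 1 → min -7
7 3 -7 1 7 → min -7
3 -7 1 7 1 → min -7
-7 1 7 1 8 → min -7
1 7 1 8 11 → min 1
7 1 8 11 -2 → min -2
1 8 11 -2 -5 → min -5
8 11 -2 -5 -5 → min -5

-7, -7, -7, -7, -7, 1, -2, -5, -5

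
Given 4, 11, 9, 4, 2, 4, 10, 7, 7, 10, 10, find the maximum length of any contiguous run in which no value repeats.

4

[4] len 1
[4, 11] len 2
[4, 11, 9] len 3
[11, 9, 4] len 3
[11, 9, 4, 2] len 4
[2, 4] len 2
[2, 4, 10] len 3
[2, 4, 10, 7] len 4
[7] len 1
[7, 10] len 2
[10] len 1
Longest all-distinct length: 4.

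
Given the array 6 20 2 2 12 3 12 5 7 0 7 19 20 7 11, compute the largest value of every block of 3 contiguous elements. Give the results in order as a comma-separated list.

20, 20, 12, 12, 12, 12, 12, 7, 7, 19, 20, 20, 20

Sliding a size-3 window across the 15 values:
[6, 20, 2] → max 20
[20, 2, 2] → max 20
[2, 2, 12] → max 12
[2, 12, 3] → max 12
[12, 3, 12] → max 12
[3, 12, 5] → max 12
[12, 5, 7] → max 12
[5, 7, 0] → max 7
[7, 0, 7] → max 7
[0, 7, 19] → max 19
[7, 19, 20] → max 20
[19, 20, 7] → max 20
[20, 7, 11] → max 20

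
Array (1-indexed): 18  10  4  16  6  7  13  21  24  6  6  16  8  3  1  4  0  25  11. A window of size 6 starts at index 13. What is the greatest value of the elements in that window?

25

Elements at indices 13..18: 8, 3, 1, 4, 0, 25
max(8, 3, 1, 4, 0, 25) = 25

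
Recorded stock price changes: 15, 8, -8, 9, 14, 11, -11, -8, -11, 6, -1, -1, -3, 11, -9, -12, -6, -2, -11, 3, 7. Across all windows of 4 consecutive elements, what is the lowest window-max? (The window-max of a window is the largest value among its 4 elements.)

15 8 -8 9 → max 15
8 -8 9 14 → max 14
-8 9 14 11 → max 14
9 14 11 -11 → max 14
14 11 -11 -8 → max 14
11 -11 -8 -11 → max 11
-11 -8 -11 6 → max 6
-8 -11 6 -1 → max 6
-11 6 -1 -1 → max 6
6 -1 -1 -3 → max 6
-1 -1 -3 11 → max 11
-1 -3 11 -9 → max 11
-3 11 -9 -12 → max 11
11 -9 -12 -6 → max 11
-9 -12 -6 -2 → max -2
-12 -6 -2 -11 → max -2
-6 -2 -11 3 → max 3
-2 -11 3 7 → max 7
Lowest of these is -2.

-2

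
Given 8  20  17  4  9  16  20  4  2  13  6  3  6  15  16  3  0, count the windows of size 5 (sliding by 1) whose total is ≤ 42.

(8, 20, 17, 4, 9) → sum 58
(20, 17, 4, 9, 16) → sum 66
(17, 4, 9, 16, 20) → sum 66
(4, 9, 16, 20, 4) → sum 53
(9, 16, 20, 4, 2) → sum 51
(16, 20, 4, 2, 13) → sum 55
(20, 4, 2, 13, 6) → sum 45
(4, 2, 13, 6, 3) → sum 28  ≤ 42 ✓
(2, 13, 6, 3, 6) → sum 30  ≤ 42 ✓
(13, 6, 3, 6, 15) → sum 43
(6, 3, 6, 15, 16) → sum 46
(3, 6, 15, 16, 3) → sum 43
(6, 15, 16, 3, 0) → sum 40  ≤ 42 ✓
3 windows satisfy the condition.

3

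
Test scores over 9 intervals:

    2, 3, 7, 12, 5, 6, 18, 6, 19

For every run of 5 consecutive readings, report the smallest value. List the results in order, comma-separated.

2, 3, 5, 5, 5

2 3 7 12 5 → min 2
3 7 12 5 6 → min 3
7 12 5 6 18 → min 5
12 5 6 18 6 → min 5
5 6 18 6 19 → min 5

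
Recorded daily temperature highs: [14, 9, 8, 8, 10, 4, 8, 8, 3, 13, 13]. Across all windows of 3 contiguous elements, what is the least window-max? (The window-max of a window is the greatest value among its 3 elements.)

(14, 9, 8) → max 14
(9, 8, 8) → max 9
(8, 8, 10) → max 10
(8, 10, 4) → max 10
(10, 4, 8) → max 10
(4, 8, 8) → max 8
(8, 8, 3) → max 8
(8, 3, 13) → max 13
(3, 13, 13) → max 13
Least of these is 8.

8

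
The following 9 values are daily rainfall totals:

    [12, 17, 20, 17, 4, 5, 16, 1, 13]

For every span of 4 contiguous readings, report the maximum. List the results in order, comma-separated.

20, 20, 20, 17, 16, 16

12 17 20 17 → max 20
17 20 17 4 → max 20
20 17 4 5 → max 20
17 4 5 16 → max 17
4 5 16 1 → max 16
5 16 1 13 → max 16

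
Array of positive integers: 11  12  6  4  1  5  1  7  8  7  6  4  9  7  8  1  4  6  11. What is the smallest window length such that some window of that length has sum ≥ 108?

19

add 11: running sum 11 < 108
add 12: running sum 23 < 108
add 6: running sum 29 < 108
add 4: running sum 33 < 108
add 1: running sum 34 < 108
add 5: running sum 39 < 108
add 1: running sum 40 < 108
add 7: running sum 47 < 108
add 8: running sum 55 < 108
add 7: running sum 62 < 108
add 6: running sum 68 < 108
add 4: running sum 72 < 108
add 9: running sum 81 < 108
add 7: running sum 88 < 108
add 8: running sum 96 < 108
add 1: running sum 97 < 108
add 4: running sum 101 < 108
add 6: running sum 107 < 108
end 18: [11, 12, 6, 4, 1, 5, 1, 7, 8, 7, 6, 4, 9, 7, 8, 1, 4, 6, 11] sum 118, len 19
Shortest qualifying length: 19.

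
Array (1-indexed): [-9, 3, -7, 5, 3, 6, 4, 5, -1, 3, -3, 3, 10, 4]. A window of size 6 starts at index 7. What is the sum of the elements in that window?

11

Elements at indices 7..12: 4, 5, -1, 3, -3, 3
sum(4, 5, -1, 3, -3, 3) = 11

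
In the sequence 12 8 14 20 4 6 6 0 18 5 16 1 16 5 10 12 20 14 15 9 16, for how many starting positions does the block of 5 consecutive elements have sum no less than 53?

7

12 8 14 20 4 → sum 58  ≥ 53 ✓
8 14 20 4 6 → sum 52
14 20 4 6 6 → sum 50
20 4 6 6 0 → sum 36
4 6 6 0 18 → sum 34
6 6 0 18 5 → sum 35
6 0 18 5 16 → sum 45
0 18 5 16 1 → sum 40
18 5 16 1 16 → sum 56  ≥ 53 ✓
5 16 1 16 5 → sum 43
16 1 16 5 10 → sum 48
1 16 5 10 12 → sum 44
16 5 10 12 20 → sum 63  ≥ 53 ✓
5 10 12 20 14 → sum 61  ≥ 53 ✓
10 12 20 14 15 → sum 71  ≥ 53 ✓
12 20 14 15 9 → sum 70  ≥ 53 ✓
20 14 15 9 16 → sum 74  ≥ 53 ✓
7 windows satisfy the condition.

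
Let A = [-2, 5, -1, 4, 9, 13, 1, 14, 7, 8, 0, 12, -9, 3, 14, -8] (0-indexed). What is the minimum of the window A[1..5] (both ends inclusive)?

Elements at indices 1..5: 5, -1, 4, 9, 13
min(5, -1, 4, 9, 13) = -1

-1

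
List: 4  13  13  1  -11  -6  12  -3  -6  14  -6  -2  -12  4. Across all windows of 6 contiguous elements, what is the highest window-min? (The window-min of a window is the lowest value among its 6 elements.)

Each size-6 window and its min:
(4, 13, 13, 1, -11, -6) → min -11
(13, 13, 1, -11, -6, 12) → min -11
(13, 1, -11, -6, 12, -3) → min -11
(1, -11, -6, 12, -3, -6) → min -11
(-11, -6, 12, -3, -6, 14) → min -11
(-6, 12, -3, -6, 14, -6) → min -6
(12, -3, -6, 14, -6, -2) → min -6
(-3, -6, 14, -6, -2, -12) → min -12
(-6, 14, -6, -2, -12, 4) → min -12
Highest of these is -6.

-6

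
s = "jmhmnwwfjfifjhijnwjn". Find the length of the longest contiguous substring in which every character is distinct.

5

[j] len 1
[j, m] len 2
[j, m, h] len 3
[h, m] len 2
[h, m, n] len 3
[h, m, n, w] len 4
[w] len 1
[w, f] len 2
[w, f, j] len 3
[j, f] len 2
[j, f, i] len 3
[i, f] len 2
[i, f, j] len 3
[i, f, j, h] len 4
[f, j, h, i] len 4
[h, i, j] len 3
[h, i, j, n] len 4
[h, i, j, n, w] len 5
[n, w, j] len 3
[w, j, n] len 3
Longest all-distinct length: 5.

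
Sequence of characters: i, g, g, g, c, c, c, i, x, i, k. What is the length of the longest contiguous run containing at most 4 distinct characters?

[i] 1 distinct, len 1
[i, g] 2 distinct, len 2
[i, g, g] 2 distinct, len 3
[i, g, g, g] 2 distinct, len 4
[i, g, g, g, c] 3 distinct, len 5
[i, g, g, g, c, c] 3 distinct, len 6
[i, g, g, g, c, c, c] 3 distinct, len 7
[i, g, g, g, c, c, c, i] 3 distinct, len 8
[i, g, g, g, c, c, c, i, x] 4 distinct, len 9
[i, g, g, g, c, c, c, i, x, i] 4 distinct, len 10
[c, c, c, i, x, i, k] 4 distinct, len 7
Longest length with ≤4 distinct: 10.

10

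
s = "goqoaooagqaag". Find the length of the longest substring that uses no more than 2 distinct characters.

Extend right; when distinct count exceeds 2, shrink from the left:
[g] 1 distinct, len 1
[g, o] 2 distinct, len 2
[o, q] 2 distinct, len 2
[o, q, o] 2 distinct, len 3
[o, a] 2 distinct, len 2
[o, a, o] 2 distinct, len 3
[o, a, o, o] 2 distinct, len 4
[o, a, o, o, a] 2 distinct, len 5
[a, g] 2 distinct, len 2
[g, q] 2 distinct, len 2
[q, a] 2 distinct, len 2
[q, a, a] 2 distinct, len 3
[a, a, g] 2 distinct, len 3
Longest length with ≤2 distinct: 5.

5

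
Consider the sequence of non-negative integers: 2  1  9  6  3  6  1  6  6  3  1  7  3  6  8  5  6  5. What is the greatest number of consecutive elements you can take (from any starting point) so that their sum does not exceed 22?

5

[2] sum 2 len 1
[2, 1] sum 3 len 2
[2, 1, 9] sum 12 len 3
[2, 1, 9, 6] sum 18 len 4
[2, 1, 9, 6, 3] sum 21 len 5
[6, 3, 6] sum 15 len 3
[6, 3, 6, 1] sum 16 len 4
[6, 3, 6, 1, 6] sum 22 len 5
[3, 6, 1, 6, 6] sum 22 len 5
[6, 1, 6, 6, 3] sum 22 len 5
[1, 6, 6, 3, 1] sum 17 len 5
[6, 3, 1, 7] sum 17 len 4
[6, 3, 1, 7, 3] sum 20 len 5
[3, 1, 7, 3, 6] sum 20 len 5
[3, 6, 8] sum 17 len 3
[3, 6, 8, 5] sum 22 len 4
[8, 5, 6] sum 19 len 3
[5, 6, 5] sum 16 len 3
Longest length seen: 5.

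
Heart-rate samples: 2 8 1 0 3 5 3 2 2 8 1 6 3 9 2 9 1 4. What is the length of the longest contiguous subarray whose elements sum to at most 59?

Extend to the right; shrink from the left whenever the sum exceeds 59:
[2] sum 2 len 1
[2, 8] sum 10 len 2
[2, 8, 1] sum 11 len 3
[2, 8, 1, 0] sum 11 len 4
[2, 8, 1, 0, 3] sum 14 len 5
[2, 8, 1, 0, 3, 5] sum 19 len 6
[2, 8, 1, 0, 3, 5, 3] sum 22 len 7
[2, 8, 1, 0, 3, 5, 3, 2] sum 24 len 8
[2, 8, 1, 0, 3, 5, 3, 2, 2] sum 26 len 9
[2, 8, 1, 0, 3, 5, 3, 2, 2, 8] sum 34 len 10
[2, 8, 1, 0, 3, 5, 3, 2, 2, 8, 1] sum 35 len 11
[2, 8, 1, 0, 3, 5, 3, 2, 2, 8, 1, 6] sum 41 len 12
[2, 8, 1, 0, 3, 5, 3, 2, 2, 8, 1, 6, 3] sum 44 len 13
[2, 8, 1, 0, 3, 5, 3, 2, 2, 8, 1, 6, 3, 9] sum 53 len 14
[2, 8, 1, 0, 3, 5, 3, 2, 2, 8, 1, 6, 3, 9, 2] sum 55 len 15
[1, 0, 3, 5, 3, 2, 2, 8, 1, 6, 3, 9, 2, 9] sum 54 len 14
[1, 0, 3, 5, 3, 2, 2, 8, 1, 6, 3, 9, 2, 9, 1] sum 55 len 15
[1, 0, 3, 5, 3, 2, 2, 8, 1, 6, 3, 9, 2, 9, 1, 4] sum 59 len 16
Longest length seen: 16.

16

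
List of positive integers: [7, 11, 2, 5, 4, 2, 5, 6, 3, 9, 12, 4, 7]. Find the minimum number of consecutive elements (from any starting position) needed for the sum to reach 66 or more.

11

Extend right; whenever the sum reaches 66, record the length and shrink from the left:
add 7: running sum 7 < 66
add 11: running sum 18 < 66
add 2: running sum 20 < 66
add 5: running sum 25 < 66
add 4: running sum 29 < 66
add 2: running sum 31 < 66
add 5: running sum 36 < 66
add 6: running sum 42 < 66
add 3: running sum 45 < 66
add 9: running sum 54 < 66
end 10: [7, 11, 2, 5, 4, 2, 5, 6, 3, 9, 12] sum 66, len 11
end 11: [7, 11, 2, 5, 4, 2, 5, 6, 3, 9, 12, 4] sum 70, len 12
end 12: [11, 2, 5, 4, 2, 5, 6, 3, 9, 12, 4, 7] sum 70, len 12
Shortest qualifying length: 11.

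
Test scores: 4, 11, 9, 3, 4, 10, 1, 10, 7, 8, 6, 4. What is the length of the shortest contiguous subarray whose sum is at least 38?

6

Extend right; whenever the sum reaches 38, record the length and shrink from the left:
add 4: running sum 4 < 38
add 11: running sum 15 < 38
add 9: running sum 24 < 38
add 3: running sum 27 < 38
add 4: running sum 31 < 38
end 5: [4, 11, 9, 3, 4, 10] sum 41, len 6
end 6: [11, 9, 3, 4, 10, 1] sum 38, len 6
end 7: [11, 9, 3, 4, 10, 1, 10] sum 48, len 7
end 8: [9, 3, 4, 10, 1, 10, 7] sum 44, len 7
end 9: [4, 10, 1, 10, 7, 8] sum 40, len 6
end 10: [10, 1, 10, 7, 8, 6] sum 42, len 6
end 11: [10, 1, 10, 7, 8, 6, 4] sum 46, len 7
Shortest qualifying length: 6.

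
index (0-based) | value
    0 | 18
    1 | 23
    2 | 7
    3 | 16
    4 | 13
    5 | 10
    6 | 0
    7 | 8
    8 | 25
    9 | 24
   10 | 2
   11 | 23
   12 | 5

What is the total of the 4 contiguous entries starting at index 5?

43

Elements at indices 5..8: 10, 0, 8, 25
sum(10, 0, 8, 25) = 43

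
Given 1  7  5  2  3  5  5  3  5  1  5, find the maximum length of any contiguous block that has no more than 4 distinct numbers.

add 1: window [1] (1 distinct), len 1
add 7: window [1, 7] (2 distinct), len 2
add 5: window [1, 7, 5] (3 distinct), len 3
add 2: window [1, 7, 5, 2] (4 distinct), len 4
add 3: window [7, 5, 2, 3] (4 distinct), len 4
add 5: window [7, 5, 2, 3, 5] (4 distinct), len 5
add 5: window [7, 5, 2, 3, 5, 5] (4 distinct), len 6
add 3: window [7, 5, 2, 3, 5, 5, 3] (4 distinct), len 7
add 5: window [7, 5, 2, 3, 5, 5, 3, 5] (4 distinct), len 8
add 1: window [5, 2, 3, 5, 5, 3, 5, 1] (4 distinct), len 8
add 5: window [5, 2, 3, 5, 5, 3, 5, 1, 5] (4 distinct), len 9
Longest length with ≤4 distinct: 9.

9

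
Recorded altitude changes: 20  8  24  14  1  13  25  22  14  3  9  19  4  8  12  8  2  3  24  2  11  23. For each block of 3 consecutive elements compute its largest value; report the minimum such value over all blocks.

8

[20, 8, 24] → max 24
[8, 24, 14] → max 24
[24, 14, 1] → max 24
[14, 1, 13] → max 14
[1, 13, 25] → max 25
[13, 25, 22] → max 25
[25, 22, 14] → max 25
[22, 14, 3] → max 22
[14, 3, 9] → max 14
[3, 9, 19] → max 19
[9, 19, 4] → max 19
[19, 4, 8] → max 19
[4, 8, 12] → max 12
[8, 12, 8] → max 12
[12, 8, 2] → max 12
[8, 2, 3] → max 8
[2, 3, 24] → max 24
[3, 24, 2] → max 24
[24, 2, 11] → max 24
[2, 11, 23] → max 23
Minimum of these is 8.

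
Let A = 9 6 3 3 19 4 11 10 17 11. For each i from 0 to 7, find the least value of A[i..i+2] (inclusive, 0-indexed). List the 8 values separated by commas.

3, 3, 3, 3, 4, 4, 10, 10

(9, 6, 3) → min 3
(6, 3, 3) → min 3
(3, 3, 19) → min 3
(3, 19, 4) → min 3
(19, 4, 11) → min 4
(4, 11, 10) → min 4
(11, 10, 17) → min 10
(10, 17, 11) → min 10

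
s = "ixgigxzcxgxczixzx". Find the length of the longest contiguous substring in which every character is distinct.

[i] len 1
[i, x] len 2
[i, x, g] len 3
[x, g, i] len 3
[i, g] len 2
[i, g, x] len 3
[i, g, x, z] len 4
[i, g, x, z, c] len 5
[z, c, x] len 3
[z, c, x, g] len 4
[g, x] len 2
[g, x, c] len 3
[g, x, c, z] len 4
[g, x, c, z, i] len 5
[c, z, i, x] len 4
[i, x, z] len 3
[z, x] len 2
Longest all-distinct length: 5.

5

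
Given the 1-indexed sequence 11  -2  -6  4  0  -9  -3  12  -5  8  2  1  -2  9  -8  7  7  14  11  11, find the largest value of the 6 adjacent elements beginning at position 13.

14

Elements at indices 13..18: -2, 9, -8, 7, 7, 14
max(-2, 9, -8, 7, 7, 14) = 14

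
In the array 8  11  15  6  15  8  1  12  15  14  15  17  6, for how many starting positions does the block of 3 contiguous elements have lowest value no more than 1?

8 11 15 → min 8
11 15 6 → min 6
15 6 15 → min 6
6 15 8 → min 6
15 8 1 → min 1  ≤ 1 ✓
8 1 12 → min 1  ≤ 1 ✓
1 12 15 → min 1  ≤ 1 ✓
12 15 14 → min 12
15 14 15 → min 14
14 15 17 → min 14
15 17 6 → min 6
3 windows satisfy the condition.

3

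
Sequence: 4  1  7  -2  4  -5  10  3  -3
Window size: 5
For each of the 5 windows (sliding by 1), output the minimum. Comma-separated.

[4, 1, 7, -2, 4] → min -2
[1, 7, -2, 4, -5] → min -5
[7, -2, 4, -5, 10] → min -5
[-2, 4, -5, 10, 3] → min -5
[4, -5, 10, 3, -3] → min -5

-2, -5, -5, -5, -5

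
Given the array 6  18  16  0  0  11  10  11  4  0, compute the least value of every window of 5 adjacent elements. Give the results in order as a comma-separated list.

6 18 16 0 0 → min 0
18 16 0 0 11 → min 0
16 0 0 11 10 → min 0
0 0 11 10 11 → min 0
0 11 10 11 4 → min 0
11 10 11 4 0 → min 0

0, 0, 0, 0, 0, 0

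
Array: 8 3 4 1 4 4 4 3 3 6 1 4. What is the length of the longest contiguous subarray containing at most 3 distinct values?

8

[8] 1 distinct, len 1
[8, 3] 2 distinct, len 2
[8, 3, 4] 3 distinct, len 3
[3, 4, 1] 3 distinct, len 3
[3, 4, 1, 4] 3 distinct, len 4
[3, 4, 1, 4, 4] 3 distinct, len 5
[3, 4, 1, 4, 4, 4] 3 distinct, len 6
[3, 4, 1, 4, 4, 4, 3] 3 distinct, len 7
[3, 4, 1, 4, 4, 4, 3, 3] 3 distinct, len 8
[4, 4, 4, 3, 3, 6] 3 distinct, len 6
[3, 3, 6, 1] 3 distinct, len 4
[6, 1, 4] 3 distinct, len 3
Longest length with ≤3 distinct: 8.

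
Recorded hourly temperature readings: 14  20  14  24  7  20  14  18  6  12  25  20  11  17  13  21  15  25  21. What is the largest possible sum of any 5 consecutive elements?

Each size-5 window and its sum:
(14, 20, 14, 24, 7) → sum 79
(20, 14, 24, 7, 20) → sum 85
(14, 24, 7, 20, 14) → sum 79
(24, 7, 20, 14, 18) → sum 83
(7, 20, 14, 18, 6) → sum 65
(20, 14, 18, 6, 12) → sum 70
(14, 18, 6, 12, 25) → sum 75
(18, 6, 12, 25, 20) → sum 81
(6, 12, 25, 20, 11) → sum 74
(12, 25, 20, 11, 17) → sum 85
(25, 20, 11, 17, 13) → sum 86
(20, 11, 17, 13, 21) → sum 82
(11, 17, 13, 21, 15) → sum 77
(17, 13, 21, 15, 25) → sum 91
(13, 21, 15, 25, 21) → sum 95
Largest of these is 95.

95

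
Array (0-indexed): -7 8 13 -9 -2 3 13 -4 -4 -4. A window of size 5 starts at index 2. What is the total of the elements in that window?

Elements at indices 2..6: 13, -9, -2, 3, 13
sum(13, -9, -2, 3, 13) = 18

18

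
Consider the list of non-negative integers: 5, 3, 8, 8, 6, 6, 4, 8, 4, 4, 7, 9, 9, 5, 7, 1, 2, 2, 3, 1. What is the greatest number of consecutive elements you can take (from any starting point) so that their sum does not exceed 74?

15

Extend to the right; shrink from the left whenever the sum exceeds 74:
[5] sum 5 len 1
[5, 3] sum 8 len 2
[5, 3, 8] sum 16 len 3
[5, 3, 8, 8] sum 24 len 4
[5, 3, 8, 8, 6] sum 30 len 5
[5, 3, 8, 8, 6, 6] sum 36 len 6
[5, 3, 8, 8, 6, 6, 4] sum 40 len 7
[5, 3, 8, 8, 6, 6, 4, 8] sum 48 len 8
[5, 3, 8, 8, 6, 6, 4, 8, 4] sum 52 len 9
[5, 3, 8, 8, 6, 6, 4, 8, 4, 4] sum 56 len 10
[5, 3, 8, 8, 6, 6, 4, 8, 4, 4, 7] sum 63 len 11
[5, 3, 8, 8, 6, 6, 4, 8, 4, 4, 7, 9] sum 72 len 12
[8, 8, 6, 6, 4, 8, 4, 4, 7, 9, 9] sum 73 len 11
[8, 6, 6, 4, 8, 4, 4, 7, 9, 9, 5] sum 70 len 11
[6, 6, 4, 8, 4, 4, 7, 9, 9, 5, 7] sum 69 len 11
[6, 6, 4, 8, 4, 4, 7, 9, 9, 5, 7, 1] sum 70 len 12
[6, 6, 4, 8, 4, 4, 7, 9, 9, 5, 7, 1, 2] sum 72 len 13
[6, 6, 4, 8, 4, 4, 7, 9, 9, 5, 7, 1, 2, 2] sum 74 len 14
[6, 4, 8, 4, 4, 7, 9, 9, 5, 7, 1, 2, 2, 3] sum 71 len 14
[6, 4, 8, 4, 4, 7, 9, 9, 5, 7, 1, 2, 2, 3, 1] sum 72 len 15
Longest length seen: 15.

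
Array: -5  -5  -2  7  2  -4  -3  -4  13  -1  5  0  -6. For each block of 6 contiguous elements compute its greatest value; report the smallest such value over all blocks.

[-5, -5, -2, 7, 2, -4] → max 7
[-5, -2, 7, 2, -4, -3] → max 7
[-2, 7, 2, -4, -3, -4] → max 7
[7, 2, -4, -3, -4, 13] → max 13
[2, -4, -3, -4, 13, -1] → max 13
[-4, -3, -4, 13, -1, 5] → max 13
[-3, -4, 13, -1, 5, 0] → max 13
[-4, 13, -1, 5, 0, -6] → max 13
Smallest of these is 7.

7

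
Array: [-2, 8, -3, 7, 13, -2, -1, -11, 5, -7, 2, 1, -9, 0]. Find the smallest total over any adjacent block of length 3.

Each size-3 window and its sum:
-2 8 -3 → sum 3
8 -3 7 → sum 12
-3 7 13 → sum 17
7 13 -2 → sum 18
13 -2 -1 → sum 10
-2 -1 -11 → sum -14
-1 -11 5 → sum -7
-11 5 -7 → sum -13
5 -7 2 → sum 0
-7 2 1 → sum -4
2 1 -9 → sum -6
1 -9 0 → sum -8
Smallest of these is -14.

-14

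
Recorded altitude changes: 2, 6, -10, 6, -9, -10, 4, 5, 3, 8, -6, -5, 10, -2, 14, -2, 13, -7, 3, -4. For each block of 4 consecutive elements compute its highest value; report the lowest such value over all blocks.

Window maxs for each of the 17 positions:
[2, 6, -10, 6] → max 6
[6, -10, 6, -9] → max 6
[-10, 6, -9, -10] → max 6
[6, -9, -10, 4] → max 6
[-9, -10, 4, 5] → max 5
[-10, 4, 5, 3] → max 5
[4, 5, 3, 8] → max 8
[5, 3, 8, -6] → max 8
[3, 8, -6, -5] → max 8
[8, -6, -5, 10] → max 10
[-6, -5, 10, -2] → max 10
[-5, 10, -2, 14] → max 14
[10, -2, 14, -2] → max 14
[-2, 14, -2, 13] → max 14
[14, -2, 13, -7] → max 14
[-2, 13, -7, 3] → max 13
[13, -7, 3, -4] → max 13
Lowest of these is 5.

5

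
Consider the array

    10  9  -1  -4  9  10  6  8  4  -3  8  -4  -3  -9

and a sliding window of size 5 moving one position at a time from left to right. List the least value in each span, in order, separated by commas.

-4, -4, -4, -4, 4, -3, -3, -4, -4, -9

Sliding a size-5 window across the 14 values:
[10, 9, -1, -4, 9] → min -4
[9, -1, -4, 9, 10] → min -4
[-1, -4, 9, 10, 6] → min -4
[-4, 9, 10, 6, 8] → min -4
[9, 10, 6, 8, 4] → min 4
[10, 6, 8, 4, -3] → min -3
[6, 8, 4, -3, 8] → min -3
[8, 4, -3, 8, -4] → min -4
[4, -3, 8, -4, -3] → min -4
[-3, 8, -4, -3, -9] → min -9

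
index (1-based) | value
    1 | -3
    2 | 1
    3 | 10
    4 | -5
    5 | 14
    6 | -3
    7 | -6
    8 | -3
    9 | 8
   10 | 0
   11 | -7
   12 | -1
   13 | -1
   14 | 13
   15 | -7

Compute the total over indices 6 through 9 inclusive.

Elements at indices 6..9: -3, -6, -3, 8
sum(-3, -6, -3, 8) = -4

-4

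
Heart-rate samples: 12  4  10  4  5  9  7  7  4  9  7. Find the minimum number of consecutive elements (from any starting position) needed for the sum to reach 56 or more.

8

add 12: running sum 12 < 56
add 4: running sum 16 < 56
add 10: running sum 26 < 56
add 4: running sum 30 < 56
add 5: running sum 35 < 56
add 9: running sum 44 < 56
add 7: running sum 51 < 56
add 7: shortest ending here [12, 4, 10, 4, 5, 9, 7, 7] sum 58, len 8
add 4: shortest ending here [12, 4, 10, 4, 5, 9, 7, 7, 4] sum 62, len 9
add 9: shortest ending here [4, 10, 4, 5, 9, 7, 7, 4, 9] sum 59, len 9
add 7: shortest ending here [10, 4, 5, 9, 7, 7, 4, 9, 7] sum 62, len 9
Shortest qualifying length: 8.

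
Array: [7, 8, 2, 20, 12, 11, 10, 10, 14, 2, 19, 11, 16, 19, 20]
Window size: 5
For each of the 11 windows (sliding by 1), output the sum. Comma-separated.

49, 53, 55, 63, 57, 47, 55, 56, 62, 67, 85

(7, 8, 2, 20, 12) → sum 49
(8, 2, 20, 12, 11) → sum 53
(2, 20, 12, 11, 10) → sum 55
(20, 12, 11, 10, 10) → sum 63
(12, 11, 10, 10, 14) → sum 57
(11, 10, 10, 14, 2) → sum 47
(10, 10, 14, 2, 19) → sum 55
(10, 14, 2, 19, 11) → sum 56
(14, 2, 19, 11, 16) → sum 62
(2, 19, 11, 16, 19) → sum 67
(19, 11, 16, 19, 20) → sum 85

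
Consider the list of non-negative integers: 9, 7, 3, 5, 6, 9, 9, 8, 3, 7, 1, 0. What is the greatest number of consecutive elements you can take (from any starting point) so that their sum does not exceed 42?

7

→ 9: sum 9, len 1
→ 7: sum 16, len 2
→ 3: sum 19, len 3
→ 5: sum 24, len 4
→ 6: sum 30, len 5
→ 9: sum 39, len 6
→ 9 (dropped 9): sum 39, len 6
→ 8 (dropped 7): sum 40, len 6
→ 3 (dropped 3): sum 40, len 6
→ 7 (dropped 5): sum 42, len 6
→ 1 (dropped 6): sum 37, len 6
→ 0: sum 37, len 7
Longest length seen: 7.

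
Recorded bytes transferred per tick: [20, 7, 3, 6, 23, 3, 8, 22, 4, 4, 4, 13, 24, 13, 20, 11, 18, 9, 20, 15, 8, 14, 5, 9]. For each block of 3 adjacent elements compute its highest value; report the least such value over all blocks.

4

(20, 7, 3) → max 20
(7, 3, 6) → max 7
(3, 6, 23) → max 23
(6, 23, 3) → max 23
(23, 3, 8) → max 23
(3, 8, 22) → max 22
(8, 22, 4) → max 22
(22, 4, 4) → max 22
(4, 4, 4) → max 4
(4, 4, 13) → max 13
(4, 13, 24) → max 24
(13, 24, 13) → max 24
(24, 13, 20) → max 24
(13, 20, 11) → max 20
(20, 11, 18) → max 20
(11, 18, 9) → max 18
(18, 9, 20) → max 20
(9, 20, 15) → max 20
(20, 15, 8) → max 20
(15, 8, 14) → max 15
(8, 14, 5) → max 14
(14, 5, 9) → max 14
Least of these is 4.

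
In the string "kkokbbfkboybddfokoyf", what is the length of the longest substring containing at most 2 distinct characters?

4

add k: window [k] (1 distinct), len 1
add k: window [k, k] (1 distinct), len 2
add o: window [k, k, o] (2 distinct), len 3
add k: window [k, k, o, k] (2 distinct), len 4
add b: window [k, b] (2 distinct), len 2
add b: window [k, b, b] (2 distinct), len 3
add f: window [b, b, f] (2 distinct), len 3
add k: window [f, k] (2 distinct), len 2
add b: window [k, b] (2 distinct), len 2
add o: window [b, o] (2 distinct), len 2
add y: window [o, y] (2 distinct), len 2
add b: window [y, b] (2 distinct), len 2
add d: window [b, d] (2 distinct), len 2
add d: window [b, d, d] (2 distinct), len 3
add f: window [d, d, f] (2 distinct), len 3
add o: window [f, o] (2 distinct), len 2
add k: window [o, k] (2 distinct), len 2
add o: window [o, k, o] (2 distinct), len 3
add y: window [o, y] (2 distinct), len 2
add f: window [y, f] (2 distinct), len 2
Longest length with ≤2 distinct: 4.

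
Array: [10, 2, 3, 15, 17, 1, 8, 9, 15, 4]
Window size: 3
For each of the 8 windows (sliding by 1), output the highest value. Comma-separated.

10 2 3 → max 10
2 3 15 → max 15
3 15 17 → max 17
15 17 1 → max 17
17 1 8 → max 17
1 8 9 → max 9
8 9 15 → max 15
9 15 4 → max 15

10, 15, 17, 17, 17, 9, 15, 15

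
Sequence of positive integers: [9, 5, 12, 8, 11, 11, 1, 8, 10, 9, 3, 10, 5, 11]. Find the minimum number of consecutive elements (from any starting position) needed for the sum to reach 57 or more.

Extend right; whenever the sum reaches 57, record the length and shrink from the left:
add 9: running sum 9 < 57
add 5: running sum 14 < 57
add 12: running sum 26 < 57
add 8: running sum 34 < 57
add 11: running sum 45 < 57
add 11: running sum 56 < 57
add 1: shortest ending here [9, 5, 12, 8, 11, 11, 1] sum 57, len 7
add 8: shortest ending here [9, 5, 12, 8, 11, 11, 1, 8] sum 65, len 8
add 10: shortest ending here [12, 8, 11, 11, 1, 8, 10] sum 61, len 7
add 9: shortest ending here [8, 11, 11, 1, 8, 10, 9] sum 58, len 7
add 3: shortest ending here [8, 11, 11, 1, 8, 10, 9, 3] sum 61, len 8
add 10: shortest ending here [11, 11, 1, 8, 10, 9, 3, 10] sum 63, len 8
add 5: shortest ending here [11, 1, 8, 10, 9, 3, 10, 5] sum 57, len 8
add 11: shortest ending here [1, 8, 10, 9, 3, 10, 5, 11] sum 57, len 8
Shortest qualifying length: 7.

7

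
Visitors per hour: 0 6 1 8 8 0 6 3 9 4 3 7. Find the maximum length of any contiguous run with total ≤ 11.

add 0: [0] sum 0, len 1
add 6: [0, 6] sum 6, len 2
add 1: [0, 6, 1] sum 7, len 3
add 8: [1, 8] sum 9, len 2
add 8: [8] sum 8, len 1
add 0: [8, 0] sum 8, len 2
add 6: [0, 6] sum 6, len 2
add 3: [0, 6, 3] sum 9, len 3
add 9: [9] sum 9, len 1
add 4: [4] sum 4, len 1
add 3: [4, 3] sum 7, len 2
add 7: [3, 7] sum 10, len 2
Longest length seen: 3.

3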